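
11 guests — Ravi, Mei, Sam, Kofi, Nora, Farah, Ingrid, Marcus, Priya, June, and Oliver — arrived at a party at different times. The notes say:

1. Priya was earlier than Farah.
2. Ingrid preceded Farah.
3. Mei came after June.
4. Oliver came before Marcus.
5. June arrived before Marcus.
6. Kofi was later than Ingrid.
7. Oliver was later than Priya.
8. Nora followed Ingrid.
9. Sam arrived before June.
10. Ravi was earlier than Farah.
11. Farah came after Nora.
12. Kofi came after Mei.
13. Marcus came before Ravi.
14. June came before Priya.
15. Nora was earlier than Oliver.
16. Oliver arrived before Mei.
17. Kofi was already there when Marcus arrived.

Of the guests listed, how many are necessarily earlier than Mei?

6

Directly stated before Mei: June and Oliver.
Ingrid reaches Mei via Ingrid → Nora → Oliver → Mei.
Nora reaches Mei via Nora → Oliver → Mei.
Priya reaches Mei via Priya → Oliver → Mei.
Likewise Sam reaches Mei by chaining the stated constraints.
No chain forces Marcus (or any of the others) ahead of Mei.
That's Ingrid, June, Nora, Oliver, Priya, and Sam — 6 in all.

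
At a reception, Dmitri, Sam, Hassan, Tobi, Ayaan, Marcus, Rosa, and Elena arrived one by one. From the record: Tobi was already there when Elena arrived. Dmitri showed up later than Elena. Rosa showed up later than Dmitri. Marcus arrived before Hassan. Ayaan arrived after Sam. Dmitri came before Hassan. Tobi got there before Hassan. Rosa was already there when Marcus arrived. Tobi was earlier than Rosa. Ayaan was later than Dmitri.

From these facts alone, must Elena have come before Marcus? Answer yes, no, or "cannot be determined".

Chain the constraints: Elena → Dmitri → Rosa → Marcus. Each link is directly stated, so Elena comes before Marcus.

yes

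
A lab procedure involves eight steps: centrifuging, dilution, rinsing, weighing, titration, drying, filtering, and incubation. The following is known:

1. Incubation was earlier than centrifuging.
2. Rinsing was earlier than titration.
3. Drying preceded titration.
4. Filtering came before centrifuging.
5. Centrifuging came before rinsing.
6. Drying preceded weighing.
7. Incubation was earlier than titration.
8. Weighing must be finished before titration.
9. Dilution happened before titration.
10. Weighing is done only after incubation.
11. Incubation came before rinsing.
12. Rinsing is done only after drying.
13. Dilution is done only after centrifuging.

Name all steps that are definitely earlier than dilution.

centrifuging, filtering, incubation

Directly stated before dilution: centrifuging.
Filtering reaches dilution via filtering → centrifuging → dilution.
Incubation reaches dilution via incubation → centrifuging → dilution.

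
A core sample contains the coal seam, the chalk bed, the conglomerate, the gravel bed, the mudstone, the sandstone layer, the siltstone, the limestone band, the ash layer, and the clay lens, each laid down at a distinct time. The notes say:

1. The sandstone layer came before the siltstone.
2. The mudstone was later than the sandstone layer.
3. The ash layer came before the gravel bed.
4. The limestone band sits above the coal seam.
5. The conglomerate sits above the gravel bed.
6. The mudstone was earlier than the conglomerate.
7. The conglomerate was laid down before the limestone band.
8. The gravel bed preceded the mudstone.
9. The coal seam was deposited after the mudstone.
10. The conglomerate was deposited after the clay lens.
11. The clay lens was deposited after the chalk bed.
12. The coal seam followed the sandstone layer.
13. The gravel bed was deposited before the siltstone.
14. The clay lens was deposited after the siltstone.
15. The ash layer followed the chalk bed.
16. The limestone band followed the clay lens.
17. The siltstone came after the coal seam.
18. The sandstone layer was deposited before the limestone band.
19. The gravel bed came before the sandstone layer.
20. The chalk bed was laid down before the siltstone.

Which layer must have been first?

the chalk bed

The chalk bed has a chain of constraints placing it before every other layer, so the chalk bed must be first.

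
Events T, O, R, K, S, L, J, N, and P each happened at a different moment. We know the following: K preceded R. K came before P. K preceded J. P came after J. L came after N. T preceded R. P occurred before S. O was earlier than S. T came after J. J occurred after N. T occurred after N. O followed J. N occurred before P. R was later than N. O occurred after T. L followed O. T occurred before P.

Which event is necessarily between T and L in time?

Tracing the constraints gives T → O → L, so O sits after T and before L.
No other event is forced both after T and before L.

O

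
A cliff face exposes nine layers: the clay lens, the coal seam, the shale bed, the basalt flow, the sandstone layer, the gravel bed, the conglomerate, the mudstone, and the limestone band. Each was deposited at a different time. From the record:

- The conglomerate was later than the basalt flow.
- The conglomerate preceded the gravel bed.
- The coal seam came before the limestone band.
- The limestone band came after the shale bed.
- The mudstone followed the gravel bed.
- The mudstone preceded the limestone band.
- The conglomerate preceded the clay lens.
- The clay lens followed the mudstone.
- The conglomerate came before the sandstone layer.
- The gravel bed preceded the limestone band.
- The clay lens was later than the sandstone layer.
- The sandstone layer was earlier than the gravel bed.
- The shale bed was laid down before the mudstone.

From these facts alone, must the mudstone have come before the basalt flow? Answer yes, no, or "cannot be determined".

Tracing the constraints gives the basalt flow → the conglomerate → the gravel bed → the mudstone, so the basalt flow must come before the mudstone.
That means the mudstone cannot be before the basalt flow.

no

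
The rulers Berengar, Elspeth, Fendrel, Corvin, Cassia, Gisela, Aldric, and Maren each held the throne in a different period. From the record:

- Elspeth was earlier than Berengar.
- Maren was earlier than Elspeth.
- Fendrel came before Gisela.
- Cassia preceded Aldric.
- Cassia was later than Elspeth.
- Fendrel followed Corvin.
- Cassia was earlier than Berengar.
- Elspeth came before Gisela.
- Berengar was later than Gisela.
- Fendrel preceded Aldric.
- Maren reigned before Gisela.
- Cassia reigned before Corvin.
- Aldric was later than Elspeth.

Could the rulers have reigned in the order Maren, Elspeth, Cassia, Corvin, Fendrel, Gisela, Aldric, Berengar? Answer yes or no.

Check each stated constraint against the proposed order — e.g. Elspeth is ahead of Aldric; Elspeth is ahead of Berengar. Every pair is in the required order; nothing is violated.

yes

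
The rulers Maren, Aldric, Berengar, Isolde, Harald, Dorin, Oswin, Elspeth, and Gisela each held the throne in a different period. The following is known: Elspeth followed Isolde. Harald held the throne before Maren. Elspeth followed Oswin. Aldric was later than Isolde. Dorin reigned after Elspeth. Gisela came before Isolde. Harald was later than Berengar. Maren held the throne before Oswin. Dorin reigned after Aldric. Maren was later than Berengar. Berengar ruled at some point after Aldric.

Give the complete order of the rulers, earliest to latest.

Gisela, Isolde, Aldric, Berengar, Harald, Maren, Oswin, Elspeth, Dorin

The constraints fix every adjacent pair, so only one ordering works:
Gisela → Isolde → Aldric → Berengar → Harald → Maren → Oswin → Elspeth → Dorin.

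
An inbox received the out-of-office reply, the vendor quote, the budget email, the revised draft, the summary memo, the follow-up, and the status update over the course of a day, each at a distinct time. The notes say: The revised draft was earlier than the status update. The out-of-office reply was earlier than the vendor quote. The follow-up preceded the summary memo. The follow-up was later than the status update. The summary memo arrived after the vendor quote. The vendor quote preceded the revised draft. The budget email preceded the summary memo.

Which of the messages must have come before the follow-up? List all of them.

the out-of-office reply, the revised draft, the status update, the vendor quote

Directly stated before the follow-up: the status update.
The out-of-office reply reaches the follow-up via the out-of-office reply → the vendor quote → the revised draft → the status update → the follow-up.
The revised draft reaches the follow-up via the revised draft → the status update → the follow-up.
The vendor quote reaches the follow-up via the vendor quote → the revised draft → the status update → the follow-up.
No chain forces the summary memo (or any of the others) ahead of the follow-up.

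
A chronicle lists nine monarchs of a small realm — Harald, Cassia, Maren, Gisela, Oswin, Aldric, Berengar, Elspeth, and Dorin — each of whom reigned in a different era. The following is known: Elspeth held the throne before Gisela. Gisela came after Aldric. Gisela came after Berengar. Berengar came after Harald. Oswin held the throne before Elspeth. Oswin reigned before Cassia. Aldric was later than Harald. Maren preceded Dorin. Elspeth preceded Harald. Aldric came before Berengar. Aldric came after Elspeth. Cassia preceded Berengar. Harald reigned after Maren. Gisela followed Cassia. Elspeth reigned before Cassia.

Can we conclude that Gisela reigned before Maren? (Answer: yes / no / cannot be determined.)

Tracing the constraints gives Maren → Harald → Berengar → Gisela, so Maren must come before Gisela.
That means Gisela cannot be before Maren.

no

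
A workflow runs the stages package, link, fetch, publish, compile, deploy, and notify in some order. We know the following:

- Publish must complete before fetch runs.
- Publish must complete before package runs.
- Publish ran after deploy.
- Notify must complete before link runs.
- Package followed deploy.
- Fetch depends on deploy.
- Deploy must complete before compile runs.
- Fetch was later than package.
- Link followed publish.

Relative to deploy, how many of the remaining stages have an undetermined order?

1

Forced after deploy: compile, fetch, link, package, and publish.
That leaves notify with no forced order relative to deploy — 1.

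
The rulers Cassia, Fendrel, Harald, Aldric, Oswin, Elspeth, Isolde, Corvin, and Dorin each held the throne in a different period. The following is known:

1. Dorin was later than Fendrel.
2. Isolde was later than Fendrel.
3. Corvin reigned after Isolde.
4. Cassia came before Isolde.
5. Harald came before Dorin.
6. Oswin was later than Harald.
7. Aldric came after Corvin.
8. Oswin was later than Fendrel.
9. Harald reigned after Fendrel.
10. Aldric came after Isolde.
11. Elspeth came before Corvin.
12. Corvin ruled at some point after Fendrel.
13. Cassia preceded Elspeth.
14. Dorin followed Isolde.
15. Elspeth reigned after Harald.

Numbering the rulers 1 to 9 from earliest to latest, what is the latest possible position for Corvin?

8

Corvin must come before Aldric — 1 ruler forced after them.
Everything else can be placed before Corvin in some valid order, so Corvin can sit as late as position 9 − 1 = 8.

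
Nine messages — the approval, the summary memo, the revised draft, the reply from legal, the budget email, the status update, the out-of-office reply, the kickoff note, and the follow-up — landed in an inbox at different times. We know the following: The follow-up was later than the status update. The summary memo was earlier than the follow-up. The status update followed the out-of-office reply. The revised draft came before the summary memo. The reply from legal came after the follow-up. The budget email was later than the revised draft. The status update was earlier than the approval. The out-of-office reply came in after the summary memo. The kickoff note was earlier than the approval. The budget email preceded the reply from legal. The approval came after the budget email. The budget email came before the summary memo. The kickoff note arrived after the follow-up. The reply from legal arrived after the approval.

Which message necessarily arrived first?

The revised draft has a chain of constraints placing it before every other message, so the revised draft must be first.

the revised draft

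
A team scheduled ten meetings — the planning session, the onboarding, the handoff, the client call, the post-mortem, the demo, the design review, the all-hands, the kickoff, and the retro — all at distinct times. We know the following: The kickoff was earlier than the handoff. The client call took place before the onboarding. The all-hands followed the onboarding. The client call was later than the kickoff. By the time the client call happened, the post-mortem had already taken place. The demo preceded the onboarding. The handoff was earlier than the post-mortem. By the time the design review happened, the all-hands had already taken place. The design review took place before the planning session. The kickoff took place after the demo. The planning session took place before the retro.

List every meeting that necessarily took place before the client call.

Directly stated before the client call: the kickoff and the post-mortem.
The demo reaches the client call via the demo → the kickoff → the client call.
The handoff reaches the client call via the handoff → the post-mortem → the client call.

the demo, the handoff, the kickoff, the post-mortem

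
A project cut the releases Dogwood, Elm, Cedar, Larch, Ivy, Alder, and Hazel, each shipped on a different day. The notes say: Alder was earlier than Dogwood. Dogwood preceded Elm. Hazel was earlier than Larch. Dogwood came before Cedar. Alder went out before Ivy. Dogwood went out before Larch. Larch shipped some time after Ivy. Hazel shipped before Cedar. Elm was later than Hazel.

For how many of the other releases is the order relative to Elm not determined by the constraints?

3

Forced before Elm: Alder, Dogwood, and Hazel.
That leaves Cedar, Ivy, and Larch with no forced order relative to Elm — 3.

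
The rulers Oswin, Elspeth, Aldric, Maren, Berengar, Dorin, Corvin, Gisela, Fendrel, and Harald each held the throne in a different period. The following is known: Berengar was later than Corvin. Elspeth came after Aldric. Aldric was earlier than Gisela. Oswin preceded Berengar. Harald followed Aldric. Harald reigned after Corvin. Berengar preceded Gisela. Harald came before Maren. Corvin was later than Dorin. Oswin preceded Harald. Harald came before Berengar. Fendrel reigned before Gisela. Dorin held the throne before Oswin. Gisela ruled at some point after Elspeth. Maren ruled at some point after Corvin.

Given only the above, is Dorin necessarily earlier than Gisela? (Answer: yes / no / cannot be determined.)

Chain the constraints: Dorin → Corvin → Berengar → Gisela. Each link is directly stated, so Dorin comes before Gisela.

yes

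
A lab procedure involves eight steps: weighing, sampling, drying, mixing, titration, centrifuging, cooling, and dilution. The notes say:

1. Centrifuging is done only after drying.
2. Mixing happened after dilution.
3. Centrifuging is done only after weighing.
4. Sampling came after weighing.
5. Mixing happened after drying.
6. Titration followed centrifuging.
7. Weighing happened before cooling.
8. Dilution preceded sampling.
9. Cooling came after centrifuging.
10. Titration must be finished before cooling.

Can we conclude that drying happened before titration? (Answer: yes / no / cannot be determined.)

yes

Chain the constraints: drying → centrifuging → titration. Each link is directly stated, so drying comes before titration.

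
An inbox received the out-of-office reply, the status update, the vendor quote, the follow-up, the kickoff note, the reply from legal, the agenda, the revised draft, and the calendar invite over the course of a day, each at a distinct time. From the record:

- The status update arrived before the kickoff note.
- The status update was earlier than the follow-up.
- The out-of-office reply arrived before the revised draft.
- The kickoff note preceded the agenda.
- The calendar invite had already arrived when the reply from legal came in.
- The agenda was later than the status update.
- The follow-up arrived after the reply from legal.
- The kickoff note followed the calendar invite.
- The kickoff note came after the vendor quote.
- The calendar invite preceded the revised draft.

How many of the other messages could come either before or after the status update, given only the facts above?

5

Forced after the status update: the agenda, the follow-up, and the kickoff note.
That leaves the calendar invite, the out-of-office reply, the reply from legal, the revised draft, and the vendor quote with no forced order relative to the status update — 5.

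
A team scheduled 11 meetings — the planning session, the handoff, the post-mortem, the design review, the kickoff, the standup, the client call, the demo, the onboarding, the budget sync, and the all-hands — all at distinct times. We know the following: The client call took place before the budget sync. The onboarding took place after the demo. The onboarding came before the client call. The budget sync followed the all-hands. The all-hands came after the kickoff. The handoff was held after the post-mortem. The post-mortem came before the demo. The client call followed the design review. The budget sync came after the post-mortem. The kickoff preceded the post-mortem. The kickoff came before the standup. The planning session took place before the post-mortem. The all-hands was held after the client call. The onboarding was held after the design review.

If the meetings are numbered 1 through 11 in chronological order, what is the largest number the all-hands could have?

10

The all-hands must come before the budget sync — 1 meeting forced after it.
Everything else can be placed before the all-hands in some valid order, so the all-hands can sit as late as position 11 − 1 = 10.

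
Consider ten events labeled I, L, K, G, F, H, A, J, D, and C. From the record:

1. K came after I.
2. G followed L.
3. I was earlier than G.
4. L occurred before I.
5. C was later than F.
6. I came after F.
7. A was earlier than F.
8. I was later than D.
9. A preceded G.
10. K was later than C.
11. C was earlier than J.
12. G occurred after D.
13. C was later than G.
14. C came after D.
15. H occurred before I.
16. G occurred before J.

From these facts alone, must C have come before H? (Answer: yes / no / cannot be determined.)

no

Tracing the constraints gives H → I → G → C, so H must come before C.
That means C cannot be before H.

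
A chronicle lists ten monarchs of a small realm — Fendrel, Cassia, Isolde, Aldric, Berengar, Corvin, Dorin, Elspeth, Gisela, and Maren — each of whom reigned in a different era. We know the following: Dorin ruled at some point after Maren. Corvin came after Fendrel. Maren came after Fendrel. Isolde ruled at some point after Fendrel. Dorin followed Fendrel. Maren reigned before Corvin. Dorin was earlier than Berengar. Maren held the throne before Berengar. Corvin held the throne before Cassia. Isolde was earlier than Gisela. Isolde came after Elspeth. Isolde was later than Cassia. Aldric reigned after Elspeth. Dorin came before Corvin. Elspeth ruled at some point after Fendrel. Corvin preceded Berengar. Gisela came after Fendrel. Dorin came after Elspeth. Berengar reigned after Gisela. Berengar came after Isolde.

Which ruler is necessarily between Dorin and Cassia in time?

Tracing the constraints gives Dorin → Corvin → Cassia, so Corvin sits after Dorin and before Cassia.
No other ruler is forced both after Dorin and before Cassia.

Corvin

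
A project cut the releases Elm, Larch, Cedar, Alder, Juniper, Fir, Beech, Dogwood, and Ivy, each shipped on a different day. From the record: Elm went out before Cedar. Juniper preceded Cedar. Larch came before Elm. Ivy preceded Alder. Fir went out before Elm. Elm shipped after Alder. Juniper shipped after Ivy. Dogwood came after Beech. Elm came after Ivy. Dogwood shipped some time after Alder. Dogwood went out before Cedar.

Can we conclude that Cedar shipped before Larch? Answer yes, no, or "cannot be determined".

no

Tracing the constraints gives Larch → Elm → Cedar, so Larch must come before Cedar.
That means Cedar cannot be before Larch.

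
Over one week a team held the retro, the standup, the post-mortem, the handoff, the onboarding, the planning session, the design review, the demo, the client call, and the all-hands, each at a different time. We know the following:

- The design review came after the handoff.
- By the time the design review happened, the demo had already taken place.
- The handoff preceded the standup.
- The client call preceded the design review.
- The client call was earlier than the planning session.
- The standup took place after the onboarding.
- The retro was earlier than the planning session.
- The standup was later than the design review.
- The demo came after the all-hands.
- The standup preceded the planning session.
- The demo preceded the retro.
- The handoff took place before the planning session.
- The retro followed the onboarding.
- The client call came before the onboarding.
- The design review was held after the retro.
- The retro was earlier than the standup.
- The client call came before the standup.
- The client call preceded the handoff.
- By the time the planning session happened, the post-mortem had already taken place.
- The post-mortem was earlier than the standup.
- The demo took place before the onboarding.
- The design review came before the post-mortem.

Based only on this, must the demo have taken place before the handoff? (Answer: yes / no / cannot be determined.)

cannot be determined

No chain of stated constraints runs from the demo to the handoff, and none runs from the handoff to the demo either.
So the relative order of the demo and the handoff is not fixed by the given facts.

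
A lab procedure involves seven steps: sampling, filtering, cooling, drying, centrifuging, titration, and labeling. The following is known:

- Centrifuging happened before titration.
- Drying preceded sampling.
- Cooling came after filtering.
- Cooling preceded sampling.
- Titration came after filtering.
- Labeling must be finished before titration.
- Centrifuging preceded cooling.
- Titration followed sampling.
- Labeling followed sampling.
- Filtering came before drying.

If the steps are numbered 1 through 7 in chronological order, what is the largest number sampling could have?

5

Sampling must come before labeling and titration — 2 steps forced after it.
Everything else can be placed before sampling in some valid order, so sampling can sit as late as position 7 − 2 = 5.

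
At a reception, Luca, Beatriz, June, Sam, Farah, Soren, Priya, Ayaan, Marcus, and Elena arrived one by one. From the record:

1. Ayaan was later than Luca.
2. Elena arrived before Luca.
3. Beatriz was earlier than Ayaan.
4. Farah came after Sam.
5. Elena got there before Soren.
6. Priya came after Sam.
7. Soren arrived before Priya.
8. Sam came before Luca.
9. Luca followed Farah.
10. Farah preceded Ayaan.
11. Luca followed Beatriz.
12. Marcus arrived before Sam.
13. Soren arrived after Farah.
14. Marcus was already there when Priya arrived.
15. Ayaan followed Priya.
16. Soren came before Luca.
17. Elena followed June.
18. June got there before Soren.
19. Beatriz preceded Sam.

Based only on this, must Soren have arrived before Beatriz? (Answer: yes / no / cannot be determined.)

Tracing the constraints gives Beatriz → Sam → Farah → Soren, so Beatriz must come before Soren.
That means Soren cannot be before Beatriz.

no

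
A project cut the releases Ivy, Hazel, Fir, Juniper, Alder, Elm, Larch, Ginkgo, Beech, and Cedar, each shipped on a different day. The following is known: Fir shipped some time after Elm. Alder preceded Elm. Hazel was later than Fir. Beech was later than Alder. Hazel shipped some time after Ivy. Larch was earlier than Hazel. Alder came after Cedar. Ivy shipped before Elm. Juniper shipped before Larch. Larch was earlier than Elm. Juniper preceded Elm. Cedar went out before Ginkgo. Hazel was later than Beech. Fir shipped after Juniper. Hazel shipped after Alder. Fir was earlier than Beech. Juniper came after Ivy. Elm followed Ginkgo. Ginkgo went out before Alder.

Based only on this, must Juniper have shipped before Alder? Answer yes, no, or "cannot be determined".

No chain of stated constraints runs from Juniper to Alder, and none runs from Alder to Juniper either.
So the relative order of Juniper and Alder is not fixed by the given facts.

cannot be determined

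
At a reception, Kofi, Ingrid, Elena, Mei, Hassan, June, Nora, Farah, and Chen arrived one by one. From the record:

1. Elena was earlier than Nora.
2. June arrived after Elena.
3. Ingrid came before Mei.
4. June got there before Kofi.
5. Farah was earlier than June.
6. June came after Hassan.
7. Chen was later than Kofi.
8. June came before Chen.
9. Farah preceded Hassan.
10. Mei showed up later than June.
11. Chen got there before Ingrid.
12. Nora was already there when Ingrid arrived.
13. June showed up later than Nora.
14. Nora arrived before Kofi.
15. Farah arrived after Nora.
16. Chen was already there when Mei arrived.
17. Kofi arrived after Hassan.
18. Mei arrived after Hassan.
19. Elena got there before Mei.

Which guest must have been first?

Elena has a chain of constraints placing them before every other guest, so Elena must be first.

Elena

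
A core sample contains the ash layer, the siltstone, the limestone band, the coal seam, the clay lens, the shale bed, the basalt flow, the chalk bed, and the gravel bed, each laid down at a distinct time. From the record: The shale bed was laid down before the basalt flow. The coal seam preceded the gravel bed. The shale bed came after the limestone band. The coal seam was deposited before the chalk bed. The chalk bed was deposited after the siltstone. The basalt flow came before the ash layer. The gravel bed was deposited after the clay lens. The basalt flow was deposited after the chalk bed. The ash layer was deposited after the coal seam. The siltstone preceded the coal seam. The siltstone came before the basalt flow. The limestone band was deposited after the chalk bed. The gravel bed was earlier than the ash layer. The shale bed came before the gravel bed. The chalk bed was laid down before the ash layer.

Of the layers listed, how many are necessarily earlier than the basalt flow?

Directly stated before the basalt flow: the chalk bed, the shale bed, and the siltstone.
The coal seam reaches the basalt flow via the coal seam → the chalk bed → the basalt flow.
The limestone band reaches the basalt flow via the limestone band → the shale bed → the basalt flow.
That's the chalk bed, the coal seam, the limestone band, the shale bed, and the siltstone — 5 in all.

5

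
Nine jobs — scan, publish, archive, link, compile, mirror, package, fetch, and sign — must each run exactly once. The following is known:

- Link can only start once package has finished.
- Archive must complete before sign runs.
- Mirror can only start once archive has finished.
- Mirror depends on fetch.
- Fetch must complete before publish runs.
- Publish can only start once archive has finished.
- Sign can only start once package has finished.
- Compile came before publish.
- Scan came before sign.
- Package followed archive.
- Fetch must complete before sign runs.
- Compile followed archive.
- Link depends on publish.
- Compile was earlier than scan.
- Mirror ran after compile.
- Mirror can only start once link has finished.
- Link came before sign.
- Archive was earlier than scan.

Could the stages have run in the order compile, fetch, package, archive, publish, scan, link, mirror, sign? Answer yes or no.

The constraints require archive before package, but in the proposed sequence package appears ahead of archive. That one violation is enough.

no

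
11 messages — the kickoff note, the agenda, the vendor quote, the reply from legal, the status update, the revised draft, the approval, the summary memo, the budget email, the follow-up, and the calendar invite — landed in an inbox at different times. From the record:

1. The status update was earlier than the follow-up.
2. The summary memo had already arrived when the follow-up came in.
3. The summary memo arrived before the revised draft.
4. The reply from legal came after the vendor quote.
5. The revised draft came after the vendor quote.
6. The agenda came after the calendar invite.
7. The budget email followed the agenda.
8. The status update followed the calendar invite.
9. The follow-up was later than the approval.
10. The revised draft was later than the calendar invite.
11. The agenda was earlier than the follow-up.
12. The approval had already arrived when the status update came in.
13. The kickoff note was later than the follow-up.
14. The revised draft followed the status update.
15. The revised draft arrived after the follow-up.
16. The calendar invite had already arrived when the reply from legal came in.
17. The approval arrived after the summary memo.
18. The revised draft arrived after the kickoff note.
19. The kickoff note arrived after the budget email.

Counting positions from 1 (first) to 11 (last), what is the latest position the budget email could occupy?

9

The budget email must come before the kickoff note and the revised draft — 2 messages forced after it.
Everything else can be placed before the budget email in some valid order, so the budget email can sit as late as position 11 − 2 = 9.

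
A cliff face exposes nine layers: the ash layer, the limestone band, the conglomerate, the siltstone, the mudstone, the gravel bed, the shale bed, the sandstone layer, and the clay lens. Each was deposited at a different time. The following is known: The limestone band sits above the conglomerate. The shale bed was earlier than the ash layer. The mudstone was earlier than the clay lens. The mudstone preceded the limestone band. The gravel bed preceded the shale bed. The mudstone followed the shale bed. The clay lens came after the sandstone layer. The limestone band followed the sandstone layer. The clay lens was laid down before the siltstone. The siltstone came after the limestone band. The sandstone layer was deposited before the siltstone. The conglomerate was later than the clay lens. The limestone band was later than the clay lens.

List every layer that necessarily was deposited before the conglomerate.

the clay lens, the gravel bed, the mudstone, the sandstone layer, the shale bed

Directly stated before the conglomerate: the clay lens.
The gravel bed reaches the conglomerate via the gravel bed → the shale bed → the mudstone → the clay lens → the conglomerate.
The mudstone reaches the conglomerate via the mudstone → the clay lens → the conglomerate.
The sandstone layer reaches the conglomerate via the sandstone layer → the clay lens → the conglomerate.
Likewise the shale bed reaches the conglomerate by chaining the stated constraints.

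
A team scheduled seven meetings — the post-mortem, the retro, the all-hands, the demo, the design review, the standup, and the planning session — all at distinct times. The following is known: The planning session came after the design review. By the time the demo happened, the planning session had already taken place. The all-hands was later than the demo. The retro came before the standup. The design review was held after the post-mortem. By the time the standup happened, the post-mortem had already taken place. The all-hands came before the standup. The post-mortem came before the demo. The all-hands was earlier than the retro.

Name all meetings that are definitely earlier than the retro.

the all-hands, the demo, the design review, the planning session, the post-mortem

Directly stated before the retro: the all-hands.
The demo reaches the retro via the demo → the all-hands → the retro.
The design review reaches the retro via the design review → the planning session → the demo → the all-hands → the retro.
The planning session reaches the retro via the planning session → the demo → the all-hands → the retro.
Likewise the post-mortem reaches the retro by chaining the stated constraints.
No chain forces the standup ahead of the retro.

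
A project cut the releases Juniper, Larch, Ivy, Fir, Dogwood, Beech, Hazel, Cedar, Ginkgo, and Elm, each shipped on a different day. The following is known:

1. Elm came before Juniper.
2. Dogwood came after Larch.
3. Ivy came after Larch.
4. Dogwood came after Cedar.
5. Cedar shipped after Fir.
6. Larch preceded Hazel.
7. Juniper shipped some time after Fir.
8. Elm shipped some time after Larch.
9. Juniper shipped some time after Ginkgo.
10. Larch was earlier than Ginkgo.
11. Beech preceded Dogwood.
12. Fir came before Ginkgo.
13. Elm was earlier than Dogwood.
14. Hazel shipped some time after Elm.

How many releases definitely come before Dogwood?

5

Directly stated before Dogwood: Beech, Cedar, Elm, and Larch.
Fir reaches Dogwood via Fir → Cedar → Dogwood.
No chain forces Hazel (or any of the others) ahead of Dogwood.
That's Beech, Cedar, Elm, Fir, and Larch — 5 in all.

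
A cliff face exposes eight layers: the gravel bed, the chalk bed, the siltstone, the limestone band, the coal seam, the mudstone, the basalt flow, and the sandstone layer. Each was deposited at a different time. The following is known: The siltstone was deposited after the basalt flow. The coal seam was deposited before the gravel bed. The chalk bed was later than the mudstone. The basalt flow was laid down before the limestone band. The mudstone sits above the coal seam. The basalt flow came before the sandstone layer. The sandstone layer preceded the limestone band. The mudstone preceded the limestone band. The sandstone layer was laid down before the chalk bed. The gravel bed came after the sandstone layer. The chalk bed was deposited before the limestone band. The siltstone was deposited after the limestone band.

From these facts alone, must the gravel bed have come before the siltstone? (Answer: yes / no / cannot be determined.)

cannot be determined

No chain of stated constraints runs from the gravel bed to the siltstone, and none runs from the siltstone to the gravel bed either.
So the relative order of the gravel bed and the siltstone is not fixed by the given facts.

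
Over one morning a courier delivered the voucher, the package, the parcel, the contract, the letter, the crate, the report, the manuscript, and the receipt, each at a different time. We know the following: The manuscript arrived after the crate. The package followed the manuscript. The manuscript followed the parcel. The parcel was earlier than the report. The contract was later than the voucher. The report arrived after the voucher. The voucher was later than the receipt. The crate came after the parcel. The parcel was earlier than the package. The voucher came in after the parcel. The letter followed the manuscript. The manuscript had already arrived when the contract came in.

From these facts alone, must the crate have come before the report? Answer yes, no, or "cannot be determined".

No chain of stated constraints runs from the crate to the report, and none runs from the report to the crate either.
So the relative order of the crate and the report is not fixed by the given facts.

cannot be determined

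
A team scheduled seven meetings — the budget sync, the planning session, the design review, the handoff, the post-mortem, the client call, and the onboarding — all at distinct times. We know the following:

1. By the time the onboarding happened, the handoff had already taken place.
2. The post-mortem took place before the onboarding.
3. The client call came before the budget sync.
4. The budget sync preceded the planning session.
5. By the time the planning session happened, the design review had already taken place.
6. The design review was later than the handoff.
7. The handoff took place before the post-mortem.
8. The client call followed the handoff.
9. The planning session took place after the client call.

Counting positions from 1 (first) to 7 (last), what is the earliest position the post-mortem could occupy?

The handoff must come before the post-mortem — 1 forced predecessor.
Nothing else is forced ahead of the post-mortem, so its earliest slot is position 1 + 1 = 2.

2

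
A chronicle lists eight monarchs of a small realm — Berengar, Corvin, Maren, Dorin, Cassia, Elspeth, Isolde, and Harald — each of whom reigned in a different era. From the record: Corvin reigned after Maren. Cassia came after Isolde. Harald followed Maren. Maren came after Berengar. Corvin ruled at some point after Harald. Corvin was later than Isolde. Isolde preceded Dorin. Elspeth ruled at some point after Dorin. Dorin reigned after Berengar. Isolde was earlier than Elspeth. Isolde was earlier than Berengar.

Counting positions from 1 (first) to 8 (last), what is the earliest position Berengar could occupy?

2

Isolde must come before Berengar — 1 forced predecessor.
Nothing else is forced ahead of Berengar, so their earliest slot is position 1 + 1 = 2.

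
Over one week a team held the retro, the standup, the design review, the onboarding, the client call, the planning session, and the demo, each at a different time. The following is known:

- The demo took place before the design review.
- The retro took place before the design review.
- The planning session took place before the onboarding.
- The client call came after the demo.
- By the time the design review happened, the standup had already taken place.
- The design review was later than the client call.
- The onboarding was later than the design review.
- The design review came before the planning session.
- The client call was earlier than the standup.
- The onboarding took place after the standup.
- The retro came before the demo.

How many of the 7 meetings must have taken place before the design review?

4

Directly stated before the design review: the client call, the demo, the retro, and the standup.
That's the client call, the demo, the retro, and the standup — 4 in all.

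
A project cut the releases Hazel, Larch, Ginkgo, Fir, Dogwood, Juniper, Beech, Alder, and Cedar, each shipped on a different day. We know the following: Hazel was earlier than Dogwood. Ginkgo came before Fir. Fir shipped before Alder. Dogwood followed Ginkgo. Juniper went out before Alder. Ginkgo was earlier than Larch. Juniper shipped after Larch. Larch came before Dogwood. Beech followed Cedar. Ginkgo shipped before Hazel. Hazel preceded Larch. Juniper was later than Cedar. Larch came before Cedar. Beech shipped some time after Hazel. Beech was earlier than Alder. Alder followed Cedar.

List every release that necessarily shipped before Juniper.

Directly stated before Juniper: Cedar and Larch.
Ginkgo reaches Juniper via Ginkgo → Larch → Juniper.
Hazel reaches Juniper via Hazel → Larch → Juniper.

Cedar, Ginkgo, Hazel, Larch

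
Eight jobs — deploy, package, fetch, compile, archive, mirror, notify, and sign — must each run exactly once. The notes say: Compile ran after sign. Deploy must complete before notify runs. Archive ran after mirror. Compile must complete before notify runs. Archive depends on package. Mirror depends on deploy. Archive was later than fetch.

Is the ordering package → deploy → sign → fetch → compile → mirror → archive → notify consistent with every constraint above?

Check each stated constraint against the proposed order — e.g. package is ahead of archive; deploy is ahead of notify. Every pair is in the required order; nothing is violated.

yes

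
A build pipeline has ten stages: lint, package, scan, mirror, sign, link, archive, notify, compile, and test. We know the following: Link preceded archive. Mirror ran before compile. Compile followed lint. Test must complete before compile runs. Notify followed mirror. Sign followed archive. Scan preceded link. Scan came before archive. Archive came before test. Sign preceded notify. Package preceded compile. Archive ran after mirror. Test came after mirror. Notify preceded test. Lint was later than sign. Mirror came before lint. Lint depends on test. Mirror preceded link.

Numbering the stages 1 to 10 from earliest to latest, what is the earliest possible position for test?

Archive, link, mirror, notify, scan, and sign must all come before test — 6 forced predecessors.
Nothing else is forced ahead of test, so its earliest slot is position 6 + 1 = 7.

7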